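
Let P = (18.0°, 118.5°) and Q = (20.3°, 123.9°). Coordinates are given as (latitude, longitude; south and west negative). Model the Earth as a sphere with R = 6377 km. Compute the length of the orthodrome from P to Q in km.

Haversine: a = sin²(Δφ/2)+cos φ₁ cos φ₂ sin²(Δλ/2) = 0.00238;  σ = 2·atan2(√a,√(1−a))
σ = 5.595° → d = Rσ = 6377·0.09765 = 623 km

623 km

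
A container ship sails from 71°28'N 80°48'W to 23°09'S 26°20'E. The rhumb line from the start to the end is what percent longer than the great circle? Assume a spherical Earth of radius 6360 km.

5.3%

Great circle: σ = 2.0475 rad → d_gc = Rσ = 13022.1 km
Rhumb: Δφ = -1.6514, Δλ = +1.8698, Δψ = -2.2285, q = Δφ/Δψ = 0.7410 → d_rh = R√(Δφ²+q²Δλ²) = 13709.9 km
Excess = (13709.9 − 13022.1) / 13022.1 = 687.8 / 13022.1 = 5.28% ≈ 5.3%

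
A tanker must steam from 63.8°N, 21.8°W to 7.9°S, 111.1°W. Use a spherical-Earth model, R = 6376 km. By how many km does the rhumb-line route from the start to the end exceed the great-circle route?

Great circle: cos σ = sin φ₁ sin φ₂ + cos φ₁ cos φ₂ cos Δλ,  σ = 1.6891 rad → d_gc = 10769.4 km
Rhumb line: Δψ = -1.5963, q = Δφ/Δψ = 0.7839, d_rh = R√(Δφ²+q²Δλ²) = 11151.4 km
Excess = 11151.4 − 10769.4 = 382.0 ≈ 382 km

382 km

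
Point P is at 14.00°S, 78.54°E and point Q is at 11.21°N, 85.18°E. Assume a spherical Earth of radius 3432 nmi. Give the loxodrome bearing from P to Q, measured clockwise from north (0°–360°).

Δψ = ln[tan(π/4+φ₂/2)/tan(π/4+φ₁/2)] = +0.4437
Δλ = +0.1159 rad (taken the short way round)
course = atan2(Δλ, Δψ) = 14.64°

14.6°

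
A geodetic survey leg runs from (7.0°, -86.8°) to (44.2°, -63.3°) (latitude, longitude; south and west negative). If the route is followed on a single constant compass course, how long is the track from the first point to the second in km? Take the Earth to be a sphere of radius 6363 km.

Δψ = ln[tan(π/4+φ₂/2)/tan(π/4+φ₁/2)] = +0.7393;  Δφ = +0.6493 rad,  Δλ = +0.4102 rad
q = Δφ/Δψ = 0.8782
d = R·√(Δφ² + q²Δλ²) = 6363·0.74249 = 4724 km

4724 km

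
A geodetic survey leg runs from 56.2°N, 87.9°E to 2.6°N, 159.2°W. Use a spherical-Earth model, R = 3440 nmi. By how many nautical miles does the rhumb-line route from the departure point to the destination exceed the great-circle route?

380 nmi

Great circle: cos σ = sin φ₁ sin φ₂ + cos φ₁ cos φ₂ cos Δλ,  σ = 1.7503 rad → d_gc = 6021.1 nmi
Rhumb line: Δψ = -1.1459, q = Δφ/Δψ = 0.8164, d_rh = R√(Δφ²+q²Δλ²) = 6401.5 nmi
Excess = 6401.5 − 6021.1 = 380.4 ≈ 380 nmi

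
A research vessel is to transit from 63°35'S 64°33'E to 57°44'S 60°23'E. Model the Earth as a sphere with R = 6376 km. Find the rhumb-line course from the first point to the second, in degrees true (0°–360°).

Δψ = ln[tan(π/4+φ₂/2)/tan(π/4+φ₁/2)] = +0.2090
Δλ = -0.0727 rad (taken the short way round)
course = atan2(Δλ, Δψ) = 340.82°

340.8°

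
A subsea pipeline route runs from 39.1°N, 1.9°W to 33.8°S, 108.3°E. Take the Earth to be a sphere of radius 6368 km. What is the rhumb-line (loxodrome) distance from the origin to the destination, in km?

13966 km

Rhumb course C = atan2(Δλ, Δψ) with Δψ = ln[tan(π/4+φ₂/2)/tan(π/4+φ₁/2)] = -1.3700, Δλ = +1.9234 → C = 125.46°
d = R·|Δφ| / |cos C| = 6368·1.27235 / 0.58016 = 13966 km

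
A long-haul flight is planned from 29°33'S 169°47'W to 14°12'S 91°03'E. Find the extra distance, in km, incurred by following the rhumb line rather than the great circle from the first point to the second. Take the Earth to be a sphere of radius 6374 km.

242 km

Great circle: cos σ = sin φ₁ sin φ₂ + cos φ₁ cos φ₂ cos Δλ,  σ = 1.5842 rad → d_gc = 10097.5 km
Rhumb line: Δψ = +0.2898, q = Δφ/Δψ = 0.9243, d_rh = R√(Δφ²+q²Δλ²) = 10339.1 km
Excess = 10339.1 − 10097.5 = 241.6 ≈ 242 km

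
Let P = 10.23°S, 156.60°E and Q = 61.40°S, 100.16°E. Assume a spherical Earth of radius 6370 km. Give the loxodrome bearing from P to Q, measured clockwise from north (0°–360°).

Δψ = ln[tan(π/4+φ₂/2)/tan(π/4+φ₁/2)] = -1.1874
Δλ = -0.9851 rad (taken the short way round)
course = atan2(Δλ, Δψ) = 219.68°

219.7°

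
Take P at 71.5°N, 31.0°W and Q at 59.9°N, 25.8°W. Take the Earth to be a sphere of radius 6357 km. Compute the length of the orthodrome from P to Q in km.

1308 km

cos σ = sin φ₁ sin φ₂ + cos φ₁ cos φ₂ cos Δλ
      = sin(71.50°)sin(59.90°) + cos(71.50°)cos(59.90°)cos(5.20°) = 0.9789
σ = 11.785° → d = Rσ = 6357·0.20569 = 1308 km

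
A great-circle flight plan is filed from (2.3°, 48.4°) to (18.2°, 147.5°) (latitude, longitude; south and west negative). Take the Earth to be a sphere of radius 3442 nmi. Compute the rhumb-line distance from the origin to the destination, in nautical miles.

5916 nmi

Rhumb course C = atan2(Δλ, Δψ) with Δψ = ln[tan(π/4+φ₂/2)/tan(π/4+φ₁/2)] = +0.2830, Δλ = +1.7296 → C = 80.71°
d = R·|Δφ| / |cos C| = 3442·0.27751 / 0.16146 = 5916 nmi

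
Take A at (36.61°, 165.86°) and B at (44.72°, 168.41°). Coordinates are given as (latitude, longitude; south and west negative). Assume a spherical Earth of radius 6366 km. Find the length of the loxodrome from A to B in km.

Δψ = ln[tan(π/4+φ₂/2)/tan(π/4+φ₁/2)] = +0.1870;  Δφ = +0.1415 rad,  Δλ = +0.0445 rad
q = Δφ/Δψ = 0.7570
d = R·√(Δφ² + q²Δλ²) = 6366·0.14550 = 926 km

926 km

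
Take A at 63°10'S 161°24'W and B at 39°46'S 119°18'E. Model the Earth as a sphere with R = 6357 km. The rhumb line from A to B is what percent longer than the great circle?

Great circle: σ = 0.8825 rad → d_gc = Rσ = 5610.2 km
Rhumb: Δφ = +0.4084, Δλ = -1.3840, Δψ = +0.6756, q = Δφ/Δψ = 0.6045 → d_rh = R√(Δφ²+q²Δλ²) = 5918.5 km
Excess = (5918.5 − 5610.2) / 5610.2 = 308.3 / 5610.2 = 5.50% ≈ 5.5%

5.5%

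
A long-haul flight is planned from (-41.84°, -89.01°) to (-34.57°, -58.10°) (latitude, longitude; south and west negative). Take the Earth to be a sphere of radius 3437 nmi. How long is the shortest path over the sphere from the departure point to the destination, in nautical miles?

cos σ = sin φ₁ sin φ₂ + cos φ₁ cos φ₂ cos Δλ
      = sin(-41.84°)sin(-34.57°) + cos(-41.84°)cos(-34.57°)cos(30.91°) = 0.9048
σ = 25.199° → d = Rσ = 3437·0.43981 = 1512 nmi

1512 nmi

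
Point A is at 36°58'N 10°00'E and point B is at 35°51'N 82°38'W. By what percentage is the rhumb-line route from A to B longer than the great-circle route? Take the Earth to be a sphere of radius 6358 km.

4.7%

Great circle: σ = 1.2425 rad → d_gc = Rσ = 7899.8 km
Rhumb: Δφ = -0.0195, Δλ = -1.6168, Δψ = -0.0242, q = Δφ/Δψ = 0.8048 → d_rh = R√(Δφ²+q²Δλ²) = 8273.5 km
Excess = (8273.5 − 7899.8) / 7899.8 = 373.7 / 7899.8 = 4.73% ≈ 4.7%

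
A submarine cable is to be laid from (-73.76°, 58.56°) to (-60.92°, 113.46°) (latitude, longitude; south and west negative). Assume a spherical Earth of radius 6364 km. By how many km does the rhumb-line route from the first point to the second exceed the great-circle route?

87 km

Great circle: cos σ = sin φ₁ sin φ₂ + cos φ₁ cos φ₂ cos Δλ,  σ = 0.4097 rad → d_gc = 2607.5 km
Rhumb line: Δψ = +0.5976, q = Δφ/Δψ = 0.3750, d_rh = R√(Δφ²+q²Δλ²) = 2694.9 km
Excess = 2694.9 − 2607.5 = 87.4 ≈ 87 km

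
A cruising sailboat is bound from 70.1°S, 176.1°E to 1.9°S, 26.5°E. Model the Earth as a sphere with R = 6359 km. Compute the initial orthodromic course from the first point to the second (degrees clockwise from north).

θ = atan2( sin Δλ·cos φ₂ ,  cos φ₁ sin φ₂ − sin φ₁ cos φ₂ cos Δλ )
  = atan2(-0.5058, -0.8219) = 211.61°

211.6°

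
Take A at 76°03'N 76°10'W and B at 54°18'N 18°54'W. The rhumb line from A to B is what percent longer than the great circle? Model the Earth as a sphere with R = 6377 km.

Great circle: σ = 0.5272 rad → d_gc = Rσ = 3362.2 km
Rhumb: Δφ = -0.3796, Δλ = +0.9995, Δψ = -0.9678, q = Δφ/Δψ = 0.3922 → d_rh = R√(Δφ²+q²Δλ²) = 3479.9 km
Excess = (3479.9 − 3362.2) / 3362.2 = 117.7 / 3362.2 = 3.50% ≈ 3.5%

3.5%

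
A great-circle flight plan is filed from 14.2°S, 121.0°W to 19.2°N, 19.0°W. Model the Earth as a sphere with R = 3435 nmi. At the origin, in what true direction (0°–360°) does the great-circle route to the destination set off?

N = sin Δλ·cos φ₂ = +0.9237;  D = cos φ₁ sin φ₂ − sin φ₁ cos φ₂ cos Δλ = +0.2707
initial course = atan2(N, D) = 73.67°

73.7°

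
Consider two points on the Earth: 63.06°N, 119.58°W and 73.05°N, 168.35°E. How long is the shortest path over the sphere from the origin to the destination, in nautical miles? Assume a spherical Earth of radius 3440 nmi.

1603 nmi

cos σ = sin φ₁ sin φ₂ + cos φ₁ cos φ₂ cos Δλ
      = sin(63.06°)sin(73.05°) + cos(63.06°)cos(73.05°)cos(-72.07°) = 0.8934
σ = 26.694° → d = Rσ = 3440·0.46590 = 1603 nmi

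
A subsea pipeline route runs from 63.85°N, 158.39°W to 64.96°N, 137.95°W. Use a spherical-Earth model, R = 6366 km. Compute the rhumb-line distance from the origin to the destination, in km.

Δψ = ln[tan(π/4+φ₂/2)/tan(π/4+φ₁/2)] = +0.0449;  Δφ = +0.0194 rad,  Δλ = +0.3567 rad
q = Δφ/Δψ = 0.4319
d = R·√(Δφ² + q²Δλ²) = 6366·0.15531 = 989 km

989 km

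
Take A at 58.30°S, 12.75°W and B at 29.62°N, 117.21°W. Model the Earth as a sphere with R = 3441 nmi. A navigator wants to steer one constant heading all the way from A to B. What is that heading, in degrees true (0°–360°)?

314.6°

Meridional parts: M(φ₁)=-1.2591, M(φ₂)=+0.5417 → ΔM = +1.8007;  Δλ = -1.8232 rad
tan C = Δλ / ΔM = -1.0125 → C = 314.65°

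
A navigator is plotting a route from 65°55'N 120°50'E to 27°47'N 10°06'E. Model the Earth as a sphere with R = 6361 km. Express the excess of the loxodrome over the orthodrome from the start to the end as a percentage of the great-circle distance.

10.7%

Great circle: σ = 1.2685 rad → d_gc = Rσ = 8068.7 km
Rhumb: Δφ = -0.6656, Δλ = -1.9327, Δψ = -1.0399, q = Δφ/Δψ = 0.6400 → d_rh = R√(Δφ²+q²Δλ²) = 8935.0 km
Excess = (8935.0 − 8068.7) / 8068.7 = 866.3 / 8068.7 = 10.74% ≈ 10.7%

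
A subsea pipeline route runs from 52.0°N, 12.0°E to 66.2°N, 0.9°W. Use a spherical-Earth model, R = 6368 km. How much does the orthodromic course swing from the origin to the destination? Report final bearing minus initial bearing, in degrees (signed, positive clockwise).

-11.2°

At departure: θ₁ = atan2(sin Δλ cos φ₂, cos φ₁ sin φ₂ − sin φ₁ cos φ₂ cos Δλ) = 340.42°
At arrival: θ₂ = atan2(sin Δλ cos φ₁, −cos φ₂ sin φ₁ + sin φ₂ cos φ₁ cos Δλ) = 329.26°
Δθ = θ₂ − θ₁ = -11.2°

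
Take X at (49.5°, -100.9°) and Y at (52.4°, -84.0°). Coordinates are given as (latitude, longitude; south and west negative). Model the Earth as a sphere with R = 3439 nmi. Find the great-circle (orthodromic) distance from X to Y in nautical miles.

cos σ = sin φ₁ sin φ₂ + cos φ₁ cos φ₂ cos Δλ
      = sin(49.50°)sin(52.40°) + cos(49.50°)cos(52.40°)cos(16.90°) = 0.9816
σ = 11.006° → d = Rσ = 3439·0.19210 = 661 nmi

661 nmi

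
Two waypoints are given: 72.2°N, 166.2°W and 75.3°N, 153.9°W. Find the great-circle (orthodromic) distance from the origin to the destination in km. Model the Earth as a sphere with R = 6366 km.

513 km

cos σ = sin φ₁ sin φ₂ + cos φ₁ cos φ₂ cos Δλ
      = sin(72.20°)sin(75.30°) + cos(72.20°)cos(75.30°)cos(12.30°) = 0.9968
σ = 4.616° → d = Rσ = 6366·0.08057 = 513 km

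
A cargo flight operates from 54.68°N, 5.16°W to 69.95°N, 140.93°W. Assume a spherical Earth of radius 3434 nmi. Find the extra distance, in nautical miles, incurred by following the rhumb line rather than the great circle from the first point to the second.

Great circle: cos σ = sin φ₁ sin φ₂ + cos φ₁ cos φ₂ cos Δλ,  σ = 0.8964 rad → d_gc = 3078.1 nmi
Rhumb line: Δψ = +0.5883, q = Δφ/Δψ = 0.4530, d_rh = R√(Δφ²+q²Δλ²) = 3798.1 nmi
Excess = 3798.1 − 3078.1 = 720.0 ≈ 720 nmi

720 nmi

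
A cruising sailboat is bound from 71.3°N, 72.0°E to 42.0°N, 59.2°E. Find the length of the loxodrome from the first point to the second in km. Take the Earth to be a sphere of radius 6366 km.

Rhumb course C = atan2(Δλ, Δψ) with Δψ = ln[tan(π/4+φ₂/2)/tan(π/4+φ₁/2)] = -0.9948, Δλ = -0.2234 → C = 192.66°
d = R·|Δφ| / |cos C| = 6366·0.51138 / 0.97570 = 3337 km

3337 km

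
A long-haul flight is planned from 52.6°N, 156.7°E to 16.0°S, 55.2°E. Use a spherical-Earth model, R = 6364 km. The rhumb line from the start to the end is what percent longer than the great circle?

Great circle: σ = 1.9128 rad → d_gc = Rσ = 12173.0 km
Rhumb: Δφ = -1.1973, Δλ = -1.7715, Δψ = -1.3662, q = Δφ/Δψ = 0.8763 → d_rh = R√(Δφ²+q²Δλ²) = 12476.7 km
Excess = (12476.7 − 12173.0) / 12173.0 = 303.7 / 12173.0 = 2.49% ≈ 2.5%

2.5%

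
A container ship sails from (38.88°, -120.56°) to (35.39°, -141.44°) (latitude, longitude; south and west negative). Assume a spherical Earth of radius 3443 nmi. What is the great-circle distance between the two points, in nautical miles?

1020 nmi

Haversine: a = sin²(Δφ/2)+cos φ₁ cos φ₂ sin²(Δλ/2) = 0.02177;  σ = 2·atan2(√a,√(1−a))
σ = 16.968° → d = Rσ = 3443·0.29614 = 1020 nmi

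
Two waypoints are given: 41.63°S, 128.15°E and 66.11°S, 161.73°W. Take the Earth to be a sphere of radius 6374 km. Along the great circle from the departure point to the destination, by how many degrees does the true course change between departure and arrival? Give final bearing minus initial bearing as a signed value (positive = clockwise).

At departure: θ₁ = atan2(sin Δλ cos φ₂, cos φ₁ sin φ₂ − sin φ₁ cos φ₂ cos Δλ) = 147.24°
At arrival: θ₂ = atan2(sin Δλ cos φ₁, −cos φ₂ sin φ₁ + sin φ₂ cos φ₁ cos Δλ) = 87.02°
Δθ = θ₂ − θ₁ = -60.2°

-60.2°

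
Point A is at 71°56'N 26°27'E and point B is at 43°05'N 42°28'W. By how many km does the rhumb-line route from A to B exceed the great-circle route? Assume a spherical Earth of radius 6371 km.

220 km

Great circle: cos σ = sin φ₁ sin φ₂ + cos φ₁ cos φ₂ cos Δλ,  σ = 0.7512 rad → d_gc = 4786.0 km
Rhumb line: Δψ = -1.0041, q = Δφ/Δψ = 0.5015, d_rh = R√(Δφ²+q²Δλ²) = 5005.7 km
Excess = 5005.7 − 4786.0 = 219.7 ≈ 220 km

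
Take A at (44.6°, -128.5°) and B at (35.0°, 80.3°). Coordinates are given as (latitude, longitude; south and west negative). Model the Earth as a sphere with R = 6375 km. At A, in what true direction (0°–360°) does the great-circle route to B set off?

336.6°

θ = atan2( sin Δλ·cos φ₂ ,  cos φ₁ sin φ₂ − sin φ₁ cos φ₂ cos Δλ )
  = atan2(-0.3946, +0.9124) = 336.61°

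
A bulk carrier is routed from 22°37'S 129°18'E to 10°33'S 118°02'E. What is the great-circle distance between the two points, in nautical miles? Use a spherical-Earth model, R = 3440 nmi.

971 nmi

Haversine: a = sin²(Δφ/2)+cos φ₁ cos φ₂ sin²(Δλ/2) = 0.01979;  σ = 2·atan2(√a,√(1−a))
σ = 16.175° → d = Rσ = 3440·0.28230 = 971 nmi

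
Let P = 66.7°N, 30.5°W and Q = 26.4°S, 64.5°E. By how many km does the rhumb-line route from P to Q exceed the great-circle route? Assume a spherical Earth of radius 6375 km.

392 km

Great circle: cos σ = sin φ₁ sin φ₂ + cos φ₁ cos φ₂ cos Δλ,  σ = 2.0256 rad → d_gc = 12913.0 km
Rhumb line: Δψ = -2.0570, q = Δφ/Δψ = 0.7899, d_rh = R√(Δφ²+q²Δλ²) = 13305.0 km
Excess = 13305.0 − 12913.0 = 392.0 ≈ 392 km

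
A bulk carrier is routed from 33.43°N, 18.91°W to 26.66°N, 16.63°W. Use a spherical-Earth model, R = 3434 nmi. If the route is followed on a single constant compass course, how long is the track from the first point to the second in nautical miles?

Rhumb course C = atan2(Δλ, Δψ) with Δψ = ln[tan(π/4+φ₂/2)/tan(π/4+φ₁/2)] = -0.1366, Δλ = +0.0398 → C = 163.76°
d = R·|Δφ| / |cos C| = 3434·0.11816 / 0.96011 = 423 nmi

423 nmi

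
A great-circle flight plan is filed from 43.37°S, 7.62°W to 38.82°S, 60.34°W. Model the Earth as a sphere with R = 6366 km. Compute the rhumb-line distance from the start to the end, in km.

4440 km

Δψ = ln[tan(π/4+φ₂/2)/tan(π/4+φ₁/2)] = +0.1054;  Δφ = +0.0794 rad,  Δλ = -0.9201 rad
q = Δφ/Δψ = 0.7531
d = R·√(Δφ² + q²Δλ²) = 6366·0.69751 = 4440 km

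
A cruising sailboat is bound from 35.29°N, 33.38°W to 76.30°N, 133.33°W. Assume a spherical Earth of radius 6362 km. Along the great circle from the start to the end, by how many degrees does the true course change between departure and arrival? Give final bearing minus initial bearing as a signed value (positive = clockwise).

-92.9°

At departure: θ₁ = atan2(sin Δλ cos φ₂, cos φ₁ sin φ₂ − sin φ₁ cos φ₂ cos Δλ) = 344.06°
At arrival: θ₂ = atan2(sin Δλ cos φ₁, −cos φ₂ sin φ₁ + sin φ₂ cos φ₁ cos Δλ) = 251.19°
Δθ = θ₂ − θ₁ = -92.9°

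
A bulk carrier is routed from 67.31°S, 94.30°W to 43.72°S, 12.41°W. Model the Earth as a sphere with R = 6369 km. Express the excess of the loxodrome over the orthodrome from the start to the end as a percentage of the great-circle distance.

Great circle: σ = 0.8272 rad → d_gc = Rσ = 5268.1 km
Rhumb: Δφ = +0.4117, Δλ = +1.4293, Δψ = +0.7561, q = Δφ/Δψ = 0.5445 → d_rh = R√(Δφ²+q²Δλ²) = 5607.5 km
Excess = (5607.5 − 5268.1) / 5268.1 = 339.4 / 5268.1 = 6.44% ≈ 6.4%

6.4%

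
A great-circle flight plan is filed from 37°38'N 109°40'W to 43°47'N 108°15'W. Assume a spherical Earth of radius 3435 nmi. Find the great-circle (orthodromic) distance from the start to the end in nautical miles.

374 nmi

cos σ = sin φ₁ sin φ₂ + cos φ₁ cos φ₂ cos Δλ
      = sin(37.63°)sin(43.78°) + cos(37.63°)cos(43.78°)cos(1.42°) = 0.9941
σ = 6.243° → d = Rσ = 3435·0.10896 = 374 nmi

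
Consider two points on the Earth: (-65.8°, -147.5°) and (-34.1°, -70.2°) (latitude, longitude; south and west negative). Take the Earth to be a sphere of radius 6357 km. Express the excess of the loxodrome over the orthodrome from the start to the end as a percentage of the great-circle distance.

5.0%

Great circle: σ = 0.9447 rad → d_gc = Rσ = 6005.4 km
Rhumb: Δφ = +0.5533, Δλ = +1.3491, Δψ = +0.9062, q = Δφ/Δψ = 0.6105 → d_rh = R√(Δφ²+q²Δλ²) = 6307.7 km
Excess = (6307.7 − 6005.4) / 6005.4 = 302.3 / 6005.4 = 5.03% ≈ 5.0%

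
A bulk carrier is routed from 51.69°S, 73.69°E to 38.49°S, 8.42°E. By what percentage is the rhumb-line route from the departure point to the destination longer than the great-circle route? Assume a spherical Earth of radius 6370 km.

3.0%

Great circle: σ = 0.8074 rad → d_gc = Rσ = 5143.4 km
Rhumb: Δφ = +0.2304, Δλ = -1.1392, Δψ = +0.3285, q = Δφ/Δψ = 0.7013 → d_rh = R√(Δφ²+q²Δλ²) = 5296.1 km
Excess = (5296.1 − 5143.4) / 5143.4 = 152.7 / 5143.4 = 2.97% ≈ 3.0%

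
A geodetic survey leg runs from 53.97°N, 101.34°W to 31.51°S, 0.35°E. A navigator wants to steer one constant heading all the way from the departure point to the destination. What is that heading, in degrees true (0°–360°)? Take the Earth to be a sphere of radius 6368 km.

133.8°

Meridional parts: M(φ₁)=+1.1233, M(φ₂)=-0.5800 → ΔM = -1.7033;  Δλ = +1.7748 rad
tan C = Δλ / ΔM = -1.0420 → C = 133.82°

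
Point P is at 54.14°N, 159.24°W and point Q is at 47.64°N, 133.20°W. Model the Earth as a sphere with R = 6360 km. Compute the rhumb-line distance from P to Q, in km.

1957 km

Rhumb course C = atan2(Δλ, Δψ) with Δψ = ln[tan(π/4+φ₂/2)/tan(π/4+φ₁/2)] = -0.1802, Δλ = +0.4545 → C = 111.63°
d = R·|Δφ| / |cos C| = 6360·0.11345 / 0.36864 = 1957 km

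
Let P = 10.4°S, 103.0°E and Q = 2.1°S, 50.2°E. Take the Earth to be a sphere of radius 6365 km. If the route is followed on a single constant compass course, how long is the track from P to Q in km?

Rhumb course C = atan2(Δλ, Δψ) with Δψ = ln[tan(π/4+φ₂/2)/tan(π/4+φ₁/2)] = +0.1459, Δλ = -0.9215 → C = 278.99°
d = R·|Δφ| / |cos C| = 6365·0.14486 / 0.15633 = 5898 km

5898 km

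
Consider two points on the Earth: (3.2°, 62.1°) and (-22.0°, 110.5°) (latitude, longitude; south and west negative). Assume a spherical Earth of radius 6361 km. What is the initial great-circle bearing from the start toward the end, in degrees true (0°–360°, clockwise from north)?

N = sin Δλ·cos φ₂ = +0.6933;  D = cos φ₁ sin φ₂ − sin φ₁ cos φ₂ cos Δλ = -0.4084
initial course = atan2(N, D) = 120.50°

120.5°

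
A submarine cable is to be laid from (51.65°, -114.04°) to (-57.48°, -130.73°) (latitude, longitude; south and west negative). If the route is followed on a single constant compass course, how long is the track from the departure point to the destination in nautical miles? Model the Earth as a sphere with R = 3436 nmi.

Rhumb course C = atan2(Δλ, Δψ) with Δψ = ln[tan(π/4+φ₂/2)/tan(π/4+φ₁/2)] = -2.2884, Δλ = -0.2913 → C = 187.25°
d = R·|Δφ| / |cos C| = 3436·1.90468 / 0.99200 = 6597 nmi

6597 nmi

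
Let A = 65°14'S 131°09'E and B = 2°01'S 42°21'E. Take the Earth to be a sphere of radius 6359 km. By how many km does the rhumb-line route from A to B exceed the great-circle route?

Great circle: cos σ = sin φ₁ sin φ₂ + cos φ₁ cos φ₂ cos Δλ,  σ = 1.5301 rad → d_gc = 9729.7 km
Rhumb line: Δψ = +1.4809, q = Δφ/Δψ = 0.7450, d_rh = R√(Δφ²+q²Δλ²) = 10155.8 km
Excess = 10155.8 − 9729.7 = 426.1 ≈ 426 km

426 km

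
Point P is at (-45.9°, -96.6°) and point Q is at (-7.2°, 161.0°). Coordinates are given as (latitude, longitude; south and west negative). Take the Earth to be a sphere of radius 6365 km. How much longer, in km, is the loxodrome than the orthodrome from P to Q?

405 km

Great circle: cos σ = sin φ₁ sin φ₂ + cos φ₁ cos φ₂ cos Δλ,  σ = 1.6291 rad → d_gc = 10369.1 km
Rhumb line: Δψ = +0.7778, q = Δφ/Δψ = 0.8684, d_rh = R√(Δφ²+q²Δλ²) = 10773.9 km
Excess = 10773.9 − 10369.1 = 404.8 ≈ 405 km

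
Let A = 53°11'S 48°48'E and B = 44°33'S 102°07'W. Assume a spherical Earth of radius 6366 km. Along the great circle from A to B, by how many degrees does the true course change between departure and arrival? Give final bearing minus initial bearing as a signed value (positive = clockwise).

+142.1°

Initial bearing θ₁ = atan2(sin Δλ cos φ₂, cos φ₁ sin φ₂ − sin φ₁ cos φ₂ cos Δλ) = 200.65°
Final bearing θ₂ = (initial bearing from the destination back to the start) + 180° = 342.75°
Δθ = θ₂ − θ₁ = +142.1°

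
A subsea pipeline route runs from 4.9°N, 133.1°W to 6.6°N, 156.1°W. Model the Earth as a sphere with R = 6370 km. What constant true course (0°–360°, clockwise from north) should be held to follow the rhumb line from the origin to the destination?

274.2°

Δψ = ln[tan(π/4+φ₂/2)/tan(π/4+φ₁/2)] = +0.0298
Δλ = -0.4014 rad (taken the short way round)
course = atan2(Δλ, Δψ) = 274.25°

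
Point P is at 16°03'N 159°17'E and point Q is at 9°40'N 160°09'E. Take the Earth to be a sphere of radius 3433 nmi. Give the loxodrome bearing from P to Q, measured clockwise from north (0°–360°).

172.5°

Δψ = ln[tan(π/4+φ₂/2)/tan(π/4+φ₁/2)] = -0.1143
Δλ = +0.0151 rad (taken the short way round)
course = atan2(Δλ, Δψ) = 172.46°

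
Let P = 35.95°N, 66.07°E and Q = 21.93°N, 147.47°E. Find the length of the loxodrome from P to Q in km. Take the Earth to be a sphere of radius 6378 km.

Rhumb course C = atan2(Δλ, Δψ) with Δψ = ln[tan(π/4+φ₂/2)/tan(π/4+φ₁/2)] = -0.2807, Δλ = +1.4207 → C = 101.18°
d = R·|Δφ| / |cos C| = 6378·0.24470 / 0.19386 = 8050 km

8050 km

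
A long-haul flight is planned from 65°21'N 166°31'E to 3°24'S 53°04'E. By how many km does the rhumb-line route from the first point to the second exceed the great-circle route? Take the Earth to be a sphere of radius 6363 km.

Great circle: cos σ = sin φ₁ sin φ₂ + cos φ₁ cos φ₂ cos Δλ,  σ = 1.7922 rad → d_gc = 11403.7 km
Rhumb line: Δψ = -1.5804, q = Δφ/Δψ = 0.7593, d_rh = R√(Δφ²+q²Δλ²) = 12239.4 km
Excess = 12239.4 − 11403.7 = 835.7 ≈ 836 km

836 km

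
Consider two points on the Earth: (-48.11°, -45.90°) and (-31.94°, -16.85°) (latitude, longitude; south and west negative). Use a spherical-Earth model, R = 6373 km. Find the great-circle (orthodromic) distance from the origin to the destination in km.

cos σ = sin φ₁ sin φ₂ + cos φ₁ cos φ₂ cos Δλ
      = sin(-48.11°)sin(-31.94°) + cos(-48.11°)cos(-31.94°)cos(29.05°) = 0.8892
σ = 27.232° → d = Rσ = 6373·0.47530 = 3029 km

3029 km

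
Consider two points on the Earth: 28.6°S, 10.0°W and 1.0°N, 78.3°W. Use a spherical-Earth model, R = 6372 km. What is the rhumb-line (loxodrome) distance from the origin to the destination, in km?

Δψ = ln[tan(π/4+φ₂/2)/tan(π/4+φ₁/2)] = +0.5387;  Δφ = +0.5166 rad,  Δλ = -1.1921 rad
q = Δφ/Δψ = 0.9589
d = R·√(Δφ² + q²Δλ²) = 6372·1.25443 = 7993 km

7993 km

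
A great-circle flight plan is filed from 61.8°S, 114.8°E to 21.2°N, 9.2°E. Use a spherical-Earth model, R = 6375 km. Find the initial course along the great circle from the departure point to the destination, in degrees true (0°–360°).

θ = atan2( sin Δλ·cos φ₂ ,  cos φ₁ sin φ₂ − sin φ₁ cos φ₂ cos Δλ )
  = atan2(-0.8980, -0.0501) = 266.81°

266.8°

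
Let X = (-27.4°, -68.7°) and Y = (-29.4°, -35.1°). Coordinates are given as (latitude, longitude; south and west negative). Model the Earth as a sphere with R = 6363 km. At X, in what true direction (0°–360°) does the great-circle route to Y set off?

θ = atan2( sin Δλ·cos φ₂ ,  cos φ₁ sin φ₂ − sin φ₁ cos φ₂ cos Δλ )
  = atan2(+0.4821, -0.1019) = 101.93°

101.9°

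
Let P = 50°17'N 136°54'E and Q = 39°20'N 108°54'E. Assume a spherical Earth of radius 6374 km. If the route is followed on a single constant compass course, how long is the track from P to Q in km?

2515 km

Rhumb course C = atan2(Δλ, Δψ) with Δψ = ln[tan(π/4+φ₂/2)/tan(π/4+φ₁/2)] = -0.2706, Δλ = -0.4887 → C = 241.03°
d = R·|Δφ| / |cos C| = 6374·0.19111 / 0.48442 = 2515 km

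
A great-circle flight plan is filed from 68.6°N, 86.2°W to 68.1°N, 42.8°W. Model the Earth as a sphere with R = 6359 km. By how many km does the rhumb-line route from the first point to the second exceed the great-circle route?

37 km

Great circle: cos σ = sin φ₁ sin φ₂ + cos φ₁ cos φ₂ cos Δλ,  σ = 0.2738 rad → d_gc = 1741.1 km
Rhumb line: Δψ = -0.0237, q = Δφ/Δψ = 0.3689, d_rh = R√(Δφ²+q²Δλ²) = 1777.9 km
Excess = 1777.9 − 1741.1 = 36.8 ≈ 37 km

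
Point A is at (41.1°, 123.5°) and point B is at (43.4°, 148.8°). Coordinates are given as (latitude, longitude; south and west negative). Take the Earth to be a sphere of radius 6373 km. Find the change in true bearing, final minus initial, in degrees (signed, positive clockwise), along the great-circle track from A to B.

+17.2°

Initial bearing θ₁ = atan2(sin Δλ cos φ₂, cos φ₁ sin φ₂ − sin φ₁ cos φ₂ cos Δλ) = 74.53°
Final bearing θ₂ = (initial bearing from the destination back to the start) + 180° = 91.70°
Δθ = θ₂ − θ₁ = +17.2°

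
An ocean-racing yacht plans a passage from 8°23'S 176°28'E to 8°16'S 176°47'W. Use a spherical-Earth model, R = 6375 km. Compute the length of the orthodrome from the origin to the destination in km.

743 km

Haversine: a = sin²(Δφ/2)+cos φ₁ cos φ₂ sin²(Δλ/2) = 0.00339;  σ = 2·atan2(√a,√(1−a))
σ = 6.680° → d = Rσ = 6375·0.11658 = 743 km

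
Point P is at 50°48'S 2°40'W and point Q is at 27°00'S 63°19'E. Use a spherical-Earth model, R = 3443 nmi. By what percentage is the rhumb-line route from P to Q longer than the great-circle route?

2.5%

Great circle: σ = 0.9508 rad → d_gc = Rσ = 3273.7 nmi
Rhumb: Δφ = +0.4154, Δλ = +1.1516, Δψ = +0.5429, q = Δφ/Δψ = 0.7652 → d_rh = R√(Δφ²+q²Δλ²) = 3354.1 nmi
Excess = (3354.1 − 3273.7) / 3273.7 = 80.4 / 3273.7 = 2.46% ≈ 2.5%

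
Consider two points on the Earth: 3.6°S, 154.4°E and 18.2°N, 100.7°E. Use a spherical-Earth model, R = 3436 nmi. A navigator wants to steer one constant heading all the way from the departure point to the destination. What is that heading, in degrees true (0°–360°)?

Meridional parts: M(φ₁)=-0.0629, M(φ₂)=+0.3231 → ΔM = +0.3860;  Δλ = -0.9372 rad
tan C = Δλ / ΔM = -2.4281 → C = 292.38°

292.4°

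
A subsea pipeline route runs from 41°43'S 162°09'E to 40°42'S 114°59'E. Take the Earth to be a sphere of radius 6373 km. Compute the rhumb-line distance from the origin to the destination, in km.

Δψ = ln[tan(π/4+φ₂/2)/tan(π/4+φ₁/2)] = +0.0236;  Δφ = +0.0177 rad,  Δλ = -0.8232 rad
q = Δφ/Δψ = 0.7523
d = R·√(Δφ² + q²Δλ²) = 6373·0.61955 = 3948 km

3948 km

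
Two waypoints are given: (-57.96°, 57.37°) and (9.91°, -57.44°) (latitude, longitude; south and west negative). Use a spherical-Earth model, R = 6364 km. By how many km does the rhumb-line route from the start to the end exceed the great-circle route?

Great circle: cos σ = sin φ₁ sin φ₂ + cos φ₁ cos φ₂ cos Δλ,  σ = 1.9446 rad → d_gc = 12375.5 km
Rhumb line: Δψ = +1.4217, q = Δφ/Δψ = 0.8332, d_rh = R√(Δφ²+q²Δλ²) = 13027.9 km
Excess = 13027.9 − 12375.5 = 652.4 ≈ 652 km

652 km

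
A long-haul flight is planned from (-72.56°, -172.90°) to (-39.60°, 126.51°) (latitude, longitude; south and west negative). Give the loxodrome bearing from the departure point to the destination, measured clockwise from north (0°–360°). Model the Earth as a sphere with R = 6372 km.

Δψ = ln[tan(π/4+φ₂/2)/tan(π/4+φ₁/2)] = +1.1210
Δλ = -1.0575 rad (taken the short way round)
course = atan2(Δλ, Δψ) = 316.67°

316.7°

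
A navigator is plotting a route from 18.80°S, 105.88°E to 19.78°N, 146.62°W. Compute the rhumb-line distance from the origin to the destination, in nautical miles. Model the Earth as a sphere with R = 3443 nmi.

6747 nmi

Rhumb course C = atan2(Δλ, Δψ) with Δψ = ln[tan(π/4+φ₂/2)/tan(π/4+φ₁/2)] = +0.6865, Δλ = +1.8762 → C = 69.90°
d = R·|Δφ| / |cos C| = 3443·0.67335 / 0.34360 = 6747 nmi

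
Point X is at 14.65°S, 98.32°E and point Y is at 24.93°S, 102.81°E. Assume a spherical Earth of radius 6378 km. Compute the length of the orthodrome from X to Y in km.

1237 km

cos σ = sin φ₁ sin φ₂ + cos φ₁ cos φ₂ cos Δλ
      = sin(-14.65°)sin(-24.93°) + cos(-14.65°)cos(-24.93°)cos(4.49°) = 0.9813
σ = 11.111° → d = Rσ = 6378·0.19393 = 1237 km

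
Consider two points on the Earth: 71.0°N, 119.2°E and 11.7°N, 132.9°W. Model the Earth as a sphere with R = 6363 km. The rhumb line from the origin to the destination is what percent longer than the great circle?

Great circle: σ = 1.4769 rad → d_gc = Rσ = 9397.6 km
Rhumb: Δφ = -1.0350, Δλ = +1.8832, Δψ = -1.5821, q = Δφ/Δψ = 0.6542 → d_rh = R√(Δφ²+q²Δλ²) = 10238.2 km
Excess = (10238.2 − 9397.6) / 9397.6 = 840.6 / 9397.6 = 8.94% ≈ 8.9%

8.9%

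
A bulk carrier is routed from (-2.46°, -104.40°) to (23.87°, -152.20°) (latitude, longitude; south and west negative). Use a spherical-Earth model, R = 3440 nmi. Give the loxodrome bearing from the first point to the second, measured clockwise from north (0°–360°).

299.5°

Meridional parts: M(φ₁)=-0.0429, M(φ₂)=+0.4292 → ΔM = +0.4722;  Δλ = -0.8343 rad
tan C = Δλ / ΔM = -1.7669 → C = 299.51°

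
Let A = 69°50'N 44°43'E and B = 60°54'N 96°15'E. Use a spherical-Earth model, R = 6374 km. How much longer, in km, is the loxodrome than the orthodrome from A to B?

72 km

Great circle: cos σ = sin φ₁ sin φ₂ + cos φ₁ cos φ₂ cos Δλ,  σ = 0.3911 rad → d_gc = 2492.7 km
Rhumb line: Δψ = -0.3781, q = Δφ/Δψ = 0.4123, d_rh = R√(Δφ²+q²Δλ²) = 2564.3 km
Excess = 2564.3 − 2492.7 = 71.6 ≈ 72 km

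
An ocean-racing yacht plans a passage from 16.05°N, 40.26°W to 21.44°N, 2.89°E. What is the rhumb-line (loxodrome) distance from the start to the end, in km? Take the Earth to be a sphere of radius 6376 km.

Rhumb course C = atan2(Δλ, Δψ) with Δψ = ln[tan(π/4+φ₂/2)/tan(π/4+φ₁/2)] = +0.0994, Δλ = +0.7531 → C = 82.48°
d = R·|Δφ| / |cos C| = 6376·0.09407 / 0.13084 = 4584 km

4584 km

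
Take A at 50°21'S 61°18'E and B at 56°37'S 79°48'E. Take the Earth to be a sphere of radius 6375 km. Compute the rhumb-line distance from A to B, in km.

Rhumb course C = atan2(Δλ, Δψ) with Δψ = ln[tan(π/4+φ₂/2)/tan(π/4+φ₁/2)] = -0.1842, Δλ = +0.3229 → C = 119.71°
d = R·|Δφ| / |cos C| = 6375·0.10937 / 0.49558 = 1407 km

1407 km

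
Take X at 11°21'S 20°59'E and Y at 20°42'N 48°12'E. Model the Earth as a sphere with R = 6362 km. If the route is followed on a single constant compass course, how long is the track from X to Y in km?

Rhumb course C = atan2(Δλ, Δψ) with Δψ = ln[tan(π/4+φ₂/2)/tan(π/4+φ₁/2)] = +0.5688, Δλ = +0.4750 → C = 39.87°
d = R·|Δφ| / |cos C| = 6362·0.55938 / 0.76755 = 4637 km

4637 km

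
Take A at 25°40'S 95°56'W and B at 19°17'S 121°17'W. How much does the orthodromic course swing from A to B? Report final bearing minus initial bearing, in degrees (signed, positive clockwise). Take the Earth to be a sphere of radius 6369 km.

At departure: θ₁ = atan2(sin Δλ cos φ₂, cos φ₁ sin φ₂ − sin φ₁ cos φ₂ cos Δλ) = 280.08°
At arrival: θ₂ = atan2(sin Δλ cos φ₁, −cos φ₂ sin φ₁ + sin φ₂ cos φ₁ cos Δλ) = 289.92°
Δθ = θ₂ − θ₁ = +9.8°

+9.8°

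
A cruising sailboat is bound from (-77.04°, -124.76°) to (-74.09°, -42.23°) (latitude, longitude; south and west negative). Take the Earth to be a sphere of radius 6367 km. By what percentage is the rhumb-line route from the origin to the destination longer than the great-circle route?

Great circle: σ = 0.3326 rad → d_gc = Rσ = 2117.8 km
Rhumb: Δφ = +0.0515, Δλ = +1.4404, Δψ = +0.2073, q = Δφ/Δψ = 0.2484 → d_rh = R√(Δφ²+q²Δλ²) = 2301.8 km
Excess = (2301.8 − 2117.8) / 2117.8 = 184.0 / 2117.8 = 8.69% ≈ 8.7%

8.7%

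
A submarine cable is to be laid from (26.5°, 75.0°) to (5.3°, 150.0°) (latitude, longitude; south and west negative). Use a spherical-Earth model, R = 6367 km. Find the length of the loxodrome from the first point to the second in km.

8303 km

Rhumb course C = atan2(Δλ, Δψ) with Δψ = ln[tan(π/4+φ₂/2)/tan(π/4+φ₁/2)] = -0.3873, Δλ = +1.3090 → C = 106.48°
d = R·|Δφ| / |cos C| = 6367·0.37001 / 0.28372 = 8303 km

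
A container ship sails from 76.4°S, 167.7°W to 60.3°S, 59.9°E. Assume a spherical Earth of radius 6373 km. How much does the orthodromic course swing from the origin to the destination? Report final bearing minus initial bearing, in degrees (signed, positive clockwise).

Initial bearing θ₁ = atan2(sin Δλ cos φ₂, cos φ₁ sin φ₂ − sin φ₁ cos φ₂ cos Δλ) = 214.67°
Final bearing θ₂ = (initial bearing from the destination back to the start) + 180° = 344.34°
Δθ = θ₂ − θ₁ = +129.7°

+129.7°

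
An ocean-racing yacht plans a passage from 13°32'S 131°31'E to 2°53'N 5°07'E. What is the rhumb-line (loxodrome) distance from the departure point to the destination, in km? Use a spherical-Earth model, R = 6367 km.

14056 km

Rhumb course C = atan2(Δλ, Δψ) with Δψ = ln[tan(π/4+φ₂/2)/tan(π/4+φ₁/2)] = +0.2888, Δλ = -2.2061 → C = 277.46°
d = R·|Δφ| / |cos C| = 6367·0.28652 / 0.12979 = 14056 km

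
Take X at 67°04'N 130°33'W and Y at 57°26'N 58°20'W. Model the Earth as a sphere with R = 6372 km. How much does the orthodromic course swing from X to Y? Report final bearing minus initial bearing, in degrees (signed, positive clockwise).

+65.9°

Initial bearing θ₁ = atan2(sin Δλ cos φ₂, cos φ₁ sin φ₂ − sin φ₁ cos φ₂ cos Δλ) = 70.95°
Final bearing θ₂ = (initial bearing from the destination back to the start) + 180° = 136.82°
Δθ = θ₂ − θ₁ = +65.9°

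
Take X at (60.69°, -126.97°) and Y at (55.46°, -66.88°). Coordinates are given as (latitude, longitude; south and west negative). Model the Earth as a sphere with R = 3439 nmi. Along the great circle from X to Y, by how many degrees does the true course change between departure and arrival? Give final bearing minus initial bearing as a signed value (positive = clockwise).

+52.3°

Initial bearing θ₁ = atan2(sin Δλ cos φ₂, cos φ₁ sin φ₂ − sin φ₁ cos φ₂ cos Δλ) = 72.31°
Final bearing θ₂ = (initial bearing from the destination back to the start) + 180° = 124.65°
Δθ = θ₂ − θ₁ = +52.3°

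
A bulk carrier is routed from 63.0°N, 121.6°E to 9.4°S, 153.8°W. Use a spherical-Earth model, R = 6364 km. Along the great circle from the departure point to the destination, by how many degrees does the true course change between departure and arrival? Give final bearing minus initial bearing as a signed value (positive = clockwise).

+53.9°

At departure: θ₁ = atan2(sin Δλ cos φ₂, cos φ₁ sin φ₂ − sin φ₁ cos φ₂ cos Δλ) = 99.07°
At arrival: θ₂ = atan2(sin Δλ cos φ₁, −cos φ₂ sin φ₁ + sin φ₂ cos φ₁ cos Δλ) = 152.97°
Δθ = θ₂ − θ₁ = +53.9°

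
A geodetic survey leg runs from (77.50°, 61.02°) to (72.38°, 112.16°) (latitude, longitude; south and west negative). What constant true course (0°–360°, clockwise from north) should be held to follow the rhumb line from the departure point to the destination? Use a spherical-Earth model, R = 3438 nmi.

111.3°

Δψ = ln[tan(π/4+φ₂/2)/tan(π/4+φ₁/2)] = -0.3473
Δλ = +0.8926 rad (taken the short way round)
course = atan2(Δλ, Δψ) = 111.26°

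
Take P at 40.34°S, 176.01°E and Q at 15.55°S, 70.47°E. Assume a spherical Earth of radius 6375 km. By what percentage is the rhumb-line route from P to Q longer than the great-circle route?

4.4%

Great circle: σ = 1.5940 rad → d_gc = Rσ = 10161.7 km
Rhumb: Δφ = +0.4327, Δλ = -1.8420, Δψ = +0.4959, q = Δφ/Δψ = 0.8725 → d_rh = R√(Δφ²+q²Δλ²) = 10610.7 km
Excess = (10610.7 − 10161.7) / 10161.7 = 449.0 / 10161.7 = 4.42% ≈ 4.4%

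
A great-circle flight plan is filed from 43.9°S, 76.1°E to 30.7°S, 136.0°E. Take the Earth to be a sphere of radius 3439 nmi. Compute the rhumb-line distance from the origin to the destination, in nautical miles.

2954 nmi

Δψ = ln[tan(π/4+φ₂/2)/tan(π/4+φ₁/2)] = +0.2910;  Δφ = +0.2304 rad,  Δλ = +1.0455 rad
q = Δφ/Δψ = 0.7917
d = R·√(Δφ² + q²Δλ²) = 3439·0.85911 = 2954 nmi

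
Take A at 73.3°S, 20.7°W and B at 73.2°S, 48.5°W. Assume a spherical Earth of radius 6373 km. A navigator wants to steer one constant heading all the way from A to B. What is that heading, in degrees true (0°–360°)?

270.7°

Meridional parts: M(φ₁)=-1.9189, M(φ₂)=-1.9128 → ΔM = +0.0061;  Δλ = -0.4852 rad
tan C = Δλ / ΔM = -80.1183 → C = 270.72°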